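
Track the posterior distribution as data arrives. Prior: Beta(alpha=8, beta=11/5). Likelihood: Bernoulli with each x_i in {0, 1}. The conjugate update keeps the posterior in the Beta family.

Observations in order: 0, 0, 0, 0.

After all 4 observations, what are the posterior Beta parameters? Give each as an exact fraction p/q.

obs 1: x=0 → posterior Beta(8, 16/5)
obs 2: x=0 → posterior Beta(8, 21/5)
obs 3: x=0 → posterior Beta(8, 26/5)
obs 4: x=0 → posterior Beta(8, 31/5)

alpha=8, beta=31/5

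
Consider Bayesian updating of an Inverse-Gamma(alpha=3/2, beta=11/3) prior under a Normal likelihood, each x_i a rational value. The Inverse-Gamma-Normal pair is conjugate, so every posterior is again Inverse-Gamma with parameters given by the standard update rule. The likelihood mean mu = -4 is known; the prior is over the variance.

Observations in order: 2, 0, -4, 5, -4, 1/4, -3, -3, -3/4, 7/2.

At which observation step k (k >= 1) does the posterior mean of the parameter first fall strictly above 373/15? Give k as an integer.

obs 1: x=2 → posterior Inverse-Gamma(2, 65/3)
obs 2: x=0 → posterior Inverse-Gamma(5/2, 89/3)
obs 3: x=-4 → posterior Inverse-Gamma(3, 89/3)
obs 4: x=5 → posterior Inverse-Gamma(7/2, 421/6)
obs 5: x=-4 → posterior Inverse-Gamma(4, 421/6)
obs 6: x=1/4 → posterior Inverse-Gamma(9/2, 7603/96)
obs 7: x=-3 → posterior Inverse-Gamma(5, 7651/96)
obs 8: x=-3 → posterior Inverse-Gamma(11/2, 7699/96)
obs 9: x=-3/4 → posterior Inverse-Gamma(6, 4103/48)
obs 10: x=7/2 → posterior Inverse-Gamma(13/2, 5453/48)

k = 4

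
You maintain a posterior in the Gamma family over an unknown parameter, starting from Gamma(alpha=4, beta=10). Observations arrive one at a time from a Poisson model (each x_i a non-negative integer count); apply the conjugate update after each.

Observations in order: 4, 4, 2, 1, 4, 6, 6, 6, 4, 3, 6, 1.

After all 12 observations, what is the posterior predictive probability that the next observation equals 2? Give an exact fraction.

obs 1: x=4 → posterior Gamma(8, 11)
obs 2: x=4 → posterior Gamma(12, 12)
obs 3: x=2 → posterior Gamma(14, 13)
obs 4: x=1 → posterior Gamma(15, 14)
obs 5: x=4 → posterior Gamma(19, 15)
obs 6: x=6 → posterior Gamma(25, 16)
obs 7: x=6 → posterior Gamma(31, 17)
obs 8: x=6 → posterior Gamma(37, 18)
obs 9: x=4 → posterior Gamma(41, 19)
obs 10: x=3 → posterior Gamma(44, 20)
obs 11: x=6 → posterior Gamma(50, 21)
obs 12: x=1 → posterior Gamma(51, 22)

385567345957661407265452502308982883776792613310860315826600105715171328/1484483274903662123910649371787557388904646690575971276894120737141310583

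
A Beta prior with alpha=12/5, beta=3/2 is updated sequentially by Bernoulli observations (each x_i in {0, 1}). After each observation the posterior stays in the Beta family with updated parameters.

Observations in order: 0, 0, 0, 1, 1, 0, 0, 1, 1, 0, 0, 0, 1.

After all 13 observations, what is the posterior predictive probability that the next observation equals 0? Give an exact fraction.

obs 1: x=0 → posterior Beta(12/5, 5/2)
obs 2: x=0 → posterior Beta(12/5, 7/2)
obs 3: x=0 → posterior Beta(12/5, 9/2)
obs 4: x=1 → posterior Beta(17/5, 9/2)
obs 5: x=1 → posterior Beta(22/5, 9/2)
obs 6: x=0 → posterior Beta(22/5, 11/2)
obs 7: x=0 → posterior Beta(22/5, 13/2)
obs 8: x=1 → posterior Beta(27/5, 13/2)
obs 9: x=1 → posterior Beta(32/5, 13/2)
obs 10: x=0 → posterior Beta(32/5, 15/2)
obs 11: x=0 → posterior Beta(32/5, 17/2)
obs 12: x=0 → posterior Beta(32/5, 19/2)
obs 13: x=1 → posterior Beta(37/5, 19/2)

95/169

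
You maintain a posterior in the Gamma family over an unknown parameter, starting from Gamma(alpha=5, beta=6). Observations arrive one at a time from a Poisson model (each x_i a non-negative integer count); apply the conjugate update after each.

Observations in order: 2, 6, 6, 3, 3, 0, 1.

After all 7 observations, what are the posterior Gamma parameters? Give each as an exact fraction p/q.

alpha=26, beta=13

obs 1: x=2 → posterior Gamma(7, 7)
obs 2: x=6 → posterior Gamma(13, 8)
obs 3: x=6 → posterior Gamma(19, 9)
obs 4: x=3 → posterior Gamma(22, 10)
obs 5: x=3 → posterior Gamma(25, 11)
obs 6: x=0 → posterior Gamma(25, 12)
obs 7: x=1 → posterior Gamma(26, 13)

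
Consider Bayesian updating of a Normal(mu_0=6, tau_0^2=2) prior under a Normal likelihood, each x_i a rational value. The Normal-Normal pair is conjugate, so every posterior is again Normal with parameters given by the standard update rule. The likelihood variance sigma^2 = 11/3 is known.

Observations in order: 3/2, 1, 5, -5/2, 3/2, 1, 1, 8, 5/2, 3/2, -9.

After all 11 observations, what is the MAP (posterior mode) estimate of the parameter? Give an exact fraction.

135/77

obs 1: x=3/2 → posterior Normal(75/17, 22/17)
obs 2: x=1 → posterior Normal(81/23, 22/23)
obs 3: x=5 → posterior Normal(111/29, 22/29)
obs 4: x=-5/2 → posterior Normal(96/35, 22/35)
obs 5: x=3/2 → posterior Normal(105/41, 22/41)
obs 6: x=1 → posterior Normal(111/47, 22/47)
obs 7: x=1 → posterior Normal(117/53, 22/53)
obs 8: x=8 → posterior Normal(165/59, 22/59)
obs 9: x=5/2 → posterior Normal(36/13, 22/65)
obs 10: x=3/2 → posterior Normal(189/71, 22/71)
obs 11: x=-9 → posterior Normal(135/77, 2/7)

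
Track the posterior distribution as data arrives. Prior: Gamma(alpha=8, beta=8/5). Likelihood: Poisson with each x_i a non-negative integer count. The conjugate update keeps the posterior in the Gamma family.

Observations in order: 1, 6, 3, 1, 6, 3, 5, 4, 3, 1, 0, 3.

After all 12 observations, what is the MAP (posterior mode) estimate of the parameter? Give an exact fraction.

215/68

obs 1: x=1 → posterior Gamma(9, 13/5)
obs 2: x=6 → posterior Gamma(15, 18/5)
obs 3: x=3 → posterior Gamma(18, 23/5)
obs 4: x=1 → posterior Gamma(19, 28/5)
obs 5: x=6 → posterior Gamma(25, 33/5)
obs 6: x=3 → posterior Gamma(28, 38/5)
obs 7: x=5 → posterior Gamma(33, 43/5)
obs 8: x=4 → posterior Gamma(37, 48/5)
obs 9: x=3 → posterior Gamma(40, 53/5)
obs 10: x=1 → posterior Gamma(41, 58/5)
obs 11: x=0 → posterior Gamma(41, 63/5)
obs 12: x=3 → posterior Gamma(44, 68/5)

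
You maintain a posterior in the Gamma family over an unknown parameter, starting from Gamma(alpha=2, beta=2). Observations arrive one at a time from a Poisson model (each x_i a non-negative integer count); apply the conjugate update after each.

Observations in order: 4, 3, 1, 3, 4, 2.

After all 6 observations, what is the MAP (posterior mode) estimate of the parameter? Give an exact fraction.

9/4

obs 1: x=4 → posterior Gamma(6, 3)
obs 2: x=3 → posterior Gamma(9, 4)
obs 3: x=1 → posterior Gamma(10, 5)
obs 4: x=3 → posterior Gamma(13, 6)
obs 5: x=4 → posterior Gamma(17, 7)
obs 6: x=2 → posterior Gamma(19, 8)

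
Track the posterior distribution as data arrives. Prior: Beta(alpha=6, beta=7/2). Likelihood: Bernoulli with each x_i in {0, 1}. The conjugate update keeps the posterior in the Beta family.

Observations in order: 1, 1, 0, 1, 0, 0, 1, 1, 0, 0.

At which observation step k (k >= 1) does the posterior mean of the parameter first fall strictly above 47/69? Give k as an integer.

k = 2

obs 1: x=1 → posterior Beta(7, 7/2)
obs 2: x=1 → posterior Beta(8, 7/2)
obs 3: x=0 → posterior Beta(8, 9/2)
obs 4: x=1 → posterior Beta(9, 9/2)
obs 5: x=0 → posterior Beta(9, 11/2)
obs 6: x=0 → posterior Beta(9, 13/2)
obs 7: x=1 → posterior Beta(10, 13/2)
obs 8: x=1 → posterior Beta(11, 13/2)
obs 9: x=0 → posterior Beta(11, 15/2)
obs 10: x=0 → posterior Beta(11, 17/2)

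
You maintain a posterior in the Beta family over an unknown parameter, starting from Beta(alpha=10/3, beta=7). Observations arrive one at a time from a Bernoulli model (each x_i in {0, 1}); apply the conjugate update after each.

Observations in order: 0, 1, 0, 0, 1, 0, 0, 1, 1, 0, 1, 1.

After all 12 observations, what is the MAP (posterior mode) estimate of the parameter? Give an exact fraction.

obs 1: x=0 → posterior Beta(10/3, 8)
obs 2: x=1 → posterior Beta(13/3, 8)
obs 3: x=0 → posterior Beta(13/3, 9)
obs 4: x=0 → posterior Beta(13/3, 10)
obs 5: x=1 → posterior Beta(16/3, 10)
obs 6: x=0 → posterior Beta(16/3, 11)
obs 7: x=0 → posterior Beta(16/3, 12)
obs 8: x=1 → posterior Beta(19/3, 12)
obs 9: x=1 → posterior Beta(22/3, 12)
obs 10: x=0 → posterior Beta(22/3, 13)
obs 11: x=1 → posterior Beta(25/3, 13)
obs 12: x=1 → posterior Beta(28/3, 13)

25/61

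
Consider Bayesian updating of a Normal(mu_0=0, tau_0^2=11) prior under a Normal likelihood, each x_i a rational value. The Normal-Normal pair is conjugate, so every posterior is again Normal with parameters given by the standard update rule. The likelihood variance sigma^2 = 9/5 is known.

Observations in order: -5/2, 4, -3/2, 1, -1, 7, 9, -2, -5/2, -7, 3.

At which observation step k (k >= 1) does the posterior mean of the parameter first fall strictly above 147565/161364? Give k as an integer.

obs 1: x=-5/2 → posterior Normal(-275/128, 99/64)
obs 2: x=4 → posterior Normal(165/238, 99/119)
obs 3: x=-3/2 → posterior Normal(0, 33/58)
obs 4: x=1 → posterior Normal(55/229, 99/229)
obs 5: x=-1 → posterior Normal(0, 99/284)
obs 6: x=7 → posterior Normal(385/339, 33/113)
obs 7: x=9 → posterior Normal(440/197, 99/394)
obs 8: x=-2 → posterior Normal(770/449, 99/449)
obs 9: x=-5/2 → posterior Normal(1265/1008, 11/56)
obs 10: x=-7 → posterior Normal(495/1118, 99/559)
obs 11: x=3 → posterior Normal(825/1228, 99/614)

k = 6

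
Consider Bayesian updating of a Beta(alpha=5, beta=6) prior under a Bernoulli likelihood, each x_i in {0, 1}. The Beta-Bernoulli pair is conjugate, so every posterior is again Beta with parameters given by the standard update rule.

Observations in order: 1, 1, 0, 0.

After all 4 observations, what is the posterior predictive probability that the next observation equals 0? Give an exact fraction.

8/15

obs 1: x=1 → posterior Beta(6, 6)
obs 2: x=1 → posterior Beta(7, 6)
obs 3: x=0 → posterior Beta(7, 7)
obs 4: x=0 → posterior Beta(7, 8)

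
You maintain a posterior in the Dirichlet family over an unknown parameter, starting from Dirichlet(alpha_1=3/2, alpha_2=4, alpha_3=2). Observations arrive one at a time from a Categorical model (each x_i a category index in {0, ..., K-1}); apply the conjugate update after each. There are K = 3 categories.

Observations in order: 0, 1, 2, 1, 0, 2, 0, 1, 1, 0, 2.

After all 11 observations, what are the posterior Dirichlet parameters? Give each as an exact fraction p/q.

alpha_1=11/2, alpha_2=8, alpha_3=5

obs 1: x=0 → posterior Dirichlet(5/2, 4, 2)
obs 2: x=1 → posterior Dirichlet(5/2, 5, 2)
obs 3: x=2 → posterior Dirichlet(5/2, 5, 3)
obs 4: x=1 → posterior Dirichlet(5/2, 6, 3)
obs 5: x=0 → posterior Dirichlet(7/2, 6, 3)
obs 6: x=2 → posterior Dirichlet(7/2, 6, 4)
obs 7: x=0 → posterior Dirichlet(9/2, 6, 4)
obs 8: x=1 → posterior Dirichlet(9/2, 7, 4)
obs 9: x=1 → posterior Dirichlet(9/2, 8, 4)
obs 10: x=0 → posterior Dirichlet(11/2, 8, 4)
obs 11: x=2 → posterior Dirichlet(11/2, 8, 5)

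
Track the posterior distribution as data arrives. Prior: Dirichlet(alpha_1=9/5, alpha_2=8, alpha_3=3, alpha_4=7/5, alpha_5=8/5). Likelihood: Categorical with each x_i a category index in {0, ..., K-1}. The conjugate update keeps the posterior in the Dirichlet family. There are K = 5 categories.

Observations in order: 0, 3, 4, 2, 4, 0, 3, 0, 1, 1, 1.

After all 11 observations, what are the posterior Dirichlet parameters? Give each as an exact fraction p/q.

obs 1: x=0 → posterior Dirichlet(14/5, 8, 3, 7/5, 8/5)
obs 2: x=3 → posterior Dirichlet(14/5, 8, 3, 12/5, 8/5)
obs 3: x=4 → posterior Dirichlet(14/5, 8, 3, 12/5, 13/5)
obs 4: x=2 → posterior Dirichlet(14/5, 8, 4, 12/5, 13/5)
obs 5: x=4 → posterior Dirichlet(14/5, 8, 4, 12/5, 18/5)
obs 6: x=0 → posterior Dirichlet(19/5, 8, 4, 12/5, 18/5)
obs 7: x=3 → posterior Dirichlet(19/5, 8, 4, 17/5, 18/5)
obs 8: x=0 → posterior Dirichlet(24/5, 8, 4, 17/5, 18/5)
obs 9: x=1 → posterior Dirichlet(24/5, 9, 4, 17/5, 18/5)
obs 10: x=1 → posterior Dirichlet(24/5, 10, 4, 17/5, 18/5)
obs 11: x=1 → posterior Dirichlet(24/5, 11, 4, 17/5, 18/5)

alpha_1=24/5, alpha_2=11, alpha_3=4, alpha_4=17/5, alpha_5=18/5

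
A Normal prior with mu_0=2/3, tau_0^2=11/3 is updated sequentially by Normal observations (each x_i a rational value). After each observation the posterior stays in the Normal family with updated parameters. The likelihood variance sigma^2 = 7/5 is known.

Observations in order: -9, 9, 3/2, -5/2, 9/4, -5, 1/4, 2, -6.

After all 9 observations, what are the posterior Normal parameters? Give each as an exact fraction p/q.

mu_0=-797/1032, tau_0^2=77/516

obs 1: x=-9 → posterior Normal(-481/76, 77/76)
obs 2: x=9 → posterior Normal(14/131, 77/131)
obs 3: x=3/2 → posterior Normal(193/372, 77/186)
obs 4: x=-5/2 → posterior Normal(-41/241, 77/241)
obs 5: x=9/4 → posterior Normal(331/1184, 77/296)
obs 6: x=-5 → posterior Normal(-769/1404, 77/351)
obs 7: x=1/4 → posterior Normal(-51/116, 11/58)
obs 8: x=2 → posterior Normal(-137/922, 77/461)
obs 9: x=-6 → posterior Normal(-797/1032, 77/516)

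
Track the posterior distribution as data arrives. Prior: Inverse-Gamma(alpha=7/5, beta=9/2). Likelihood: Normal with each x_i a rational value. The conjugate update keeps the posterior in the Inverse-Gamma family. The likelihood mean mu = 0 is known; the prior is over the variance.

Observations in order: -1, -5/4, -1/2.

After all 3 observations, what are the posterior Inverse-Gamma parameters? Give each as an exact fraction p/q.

alpha=29/10, beta=189/32

obs 1: x=-1 → posterior Inverse-Gamma(19/10, 5)
obs 2: x=-5/4 → posterior Inverse-Gamma(12/5, 185/32)
obs 3: x=-1/2 → posterior Inverse-Gamma(29/10, 189/32)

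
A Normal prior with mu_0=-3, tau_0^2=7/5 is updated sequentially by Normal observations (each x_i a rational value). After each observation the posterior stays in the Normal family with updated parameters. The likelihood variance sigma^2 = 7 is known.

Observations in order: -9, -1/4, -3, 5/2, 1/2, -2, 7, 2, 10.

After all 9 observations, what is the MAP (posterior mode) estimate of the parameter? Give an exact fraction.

obs 1: x=-9 → posterior Normal(-4, 7/6)
obs 2: x=-1/4 → posterior Normal(-97/28, 1)
obs 3: x=-3 → posterior Normal(-109/32, 7/8)
obs 4: x=5/2 → posterior Normal(-11/4, 7/9)
obs 5: x=1/2 → posterior Normal(-97/40, 7/10)
obs 6: x=-2 → posterior Normal(-105/44, 7/11)
obs 7: x=7 → posterior Normal(-77/48, 7/12)
obs 8: x=2 → posterior Normal(-69/52, 7/13)
obs 9: x=10 → posterior Normal(-29/56, 1/2)

-29/56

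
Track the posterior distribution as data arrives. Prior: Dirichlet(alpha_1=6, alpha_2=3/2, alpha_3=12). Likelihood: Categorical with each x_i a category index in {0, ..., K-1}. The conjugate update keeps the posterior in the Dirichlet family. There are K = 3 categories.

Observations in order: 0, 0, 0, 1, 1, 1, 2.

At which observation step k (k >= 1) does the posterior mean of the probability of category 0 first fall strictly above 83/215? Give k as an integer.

obs 1: x=0 → posterior Dirichlet(7, 3/2, 12)
obs 2: x=0 → posterior Dirichlet(8, 3/2, 12)
obs 3: x=0 → posterior Dirichlet(9, 3/2, 12)
obs 4: x=1 → posterior Dirichlet(9, 5/2, 12)
obs 5: x=1 → posterior Dirichlet(9, 7/2, 12)
obs 6: x=1 → posterior Dirichlet(9, 9/2, 12)
obs 7: x=2 → posterior Dirichlet(9, 9/2, 13)

k = 3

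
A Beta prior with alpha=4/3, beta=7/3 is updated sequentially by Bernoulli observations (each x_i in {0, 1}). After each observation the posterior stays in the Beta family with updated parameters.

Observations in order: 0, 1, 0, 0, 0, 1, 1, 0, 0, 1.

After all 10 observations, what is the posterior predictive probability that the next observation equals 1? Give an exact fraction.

obs 1: x=0 → posterior Beta(4/3, 10/3)
obs 2: x=1 → posterior Beta(7/3, 10/3)
obs 3: x=0 → posterior Beta(7/3, 13/3)
obs 4: x=0 → posterior Beta(7/3, 16/3)
obs 5: x=0 → posterior Beta(7/3, 19/3)
obs 6: x=1 → posterior Beta(10/3, 19/3)
obs 7: x=1 → posterior Beta(13/3, 19/3)
obs 8: x=0 → posterior Beta(13/3, 22/3)
obs 9: x=0 → posterior Beta(13/3, 25/3)
obs 10: x=1 → posterior Beta(16/3, 25/3)

16/41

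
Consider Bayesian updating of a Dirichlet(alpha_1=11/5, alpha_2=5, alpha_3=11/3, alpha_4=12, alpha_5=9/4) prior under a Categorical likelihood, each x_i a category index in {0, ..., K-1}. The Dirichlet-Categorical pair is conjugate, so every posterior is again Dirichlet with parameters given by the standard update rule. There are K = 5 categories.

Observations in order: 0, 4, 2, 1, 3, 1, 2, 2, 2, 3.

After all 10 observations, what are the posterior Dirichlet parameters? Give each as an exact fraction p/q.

alpha_1=16/5, alpha_2=7, alpha_3=23/3, alpha_4=14, alpha_5=13/4

obs 1: x=0 → posterior Dirichlet(16/5, 5, 11/3, 12, 9/4)
obs 2: x=4 → posterior Dirichlet(16/5, 5, 11/3, 12, 13/4)
obs 3: x=2 → posterior Dirichlet(16/5, 5, 14/3, 12, 13/4)
obs 4: x=1 → posterior Dirichlet(16/5, 6, 14/3, 12, 13/4)
obs 5: x=3 → posterior Dirichlet(16/5, 6, 14/3, 13, 13/4)
obs 6: x=1 → posterior Dirichlet(16/5, 7, 14/3, 13, 13/4)
obs 7: x=2 → posterior Dirichlet(16/5, 7, 17/3, 13, 13/4)
obs 8: x=2 → posterior Dirichlet(16/5, 7, 20/3, 13, 13/4)
obs 9: x=2 → posterior Dirichlet(16/5, 7, 23/3, 13, 13/4)
obs 10: x=3 → posterior Dirichlet(16/5, 7, 23/3, 14, 13/4)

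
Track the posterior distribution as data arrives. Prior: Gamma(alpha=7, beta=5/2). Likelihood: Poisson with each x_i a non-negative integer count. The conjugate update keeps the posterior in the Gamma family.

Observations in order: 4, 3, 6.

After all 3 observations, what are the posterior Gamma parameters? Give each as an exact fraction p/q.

obs 1: x=4 → posterior Gamma(11, 7/2)
obs 2: x=3 → posterior Gamma(14, 9/2)
obs 3: x=6 → posterior Gamma(20, 11/2)

alpha=20, beta=11/2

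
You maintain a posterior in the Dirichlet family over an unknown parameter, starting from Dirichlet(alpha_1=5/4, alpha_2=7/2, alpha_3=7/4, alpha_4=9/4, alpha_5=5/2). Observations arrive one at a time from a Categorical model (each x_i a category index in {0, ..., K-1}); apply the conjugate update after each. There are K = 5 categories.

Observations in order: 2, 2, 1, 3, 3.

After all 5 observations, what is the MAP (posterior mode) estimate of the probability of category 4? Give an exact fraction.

obs 1: x=2 → posterior Dirichlet(5/4, 7/2, 11/4, 9/4, 5/2)
obs 2: x=2 → posterior Dirichlet(5/4, 7/2, 15/4, 9/4, 5/2)
obs 3: x=1 → posterior Dirichlet(5/4, 9/2, 15/4, 9/4, 5/2)
obs 4: x=3 → posterior Dirichlet(5/4, 9/2, 15/4, 13/4, 5/2)
obs 5: x=3 → posterior Dirichlet(5/4, 9/2, 15/4, 17/4, 5/2)

2/15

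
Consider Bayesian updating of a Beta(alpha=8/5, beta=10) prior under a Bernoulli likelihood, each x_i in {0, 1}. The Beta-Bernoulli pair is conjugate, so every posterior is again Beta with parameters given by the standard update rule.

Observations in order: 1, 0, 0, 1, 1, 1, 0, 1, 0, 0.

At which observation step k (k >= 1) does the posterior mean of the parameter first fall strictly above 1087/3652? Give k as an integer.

k = 6

obs 1: x=1 → posterior Beta(13/5, 10)
obs 2: x=0 → posterior Beta(13/5, 11)
obs 3: x=0 → posterior Beta(13/5, 12)
obs 4: x=1 → posterior Beta(18/5, 12)
obs 5: x=1 → posterior Beta(23/5, 12)
obs 6: x=1 → posterior Beta(28/5, 12)
obs 7: x=0 → posterior Beta(28/5, 13)
obs 8: x=1 → posterior Beta(33/5, 13)
obs 9: x=0 → posterior Beta(33/5, 14)
obs 10: x=0 → posterior Beta(33/5, 15)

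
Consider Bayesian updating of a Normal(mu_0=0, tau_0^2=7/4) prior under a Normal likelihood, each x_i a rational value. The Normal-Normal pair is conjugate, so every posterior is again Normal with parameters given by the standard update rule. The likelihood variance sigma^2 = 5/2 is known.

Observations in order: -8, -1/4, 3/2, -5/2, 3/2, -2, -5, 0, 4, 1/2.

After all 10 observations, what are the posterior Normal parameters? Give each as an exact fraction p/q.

mu_0=-287/320, tau_0^2=7/32

obs 1: x=-8 → posterior Normal(-56/17, 35/34)
obs 2: x=-1/4 → posterior Normal(-77/32, 35/48)
obs 3: x=3/2 → posterior Normal(-189/124, 35/62)
obs 4: x=-5/2 → posterior Normal(-259/152, 35/76)
obs 5: x=3/2 → posterior Normal(-217/180, 7/18)
obs 6: x=-2 → posterior Normal(-21/16, 35/104)
obs 7: x=-5 → posterior Normal(-7/4, 35/118)
obs 8: x=0 → posterior Normal(-413/264, 35/132)
obs 9: x=4 → posterior Normal(-301/292, 35/146)
obs 10: x=1/2 → posterior Normal(-287/320, 7/32)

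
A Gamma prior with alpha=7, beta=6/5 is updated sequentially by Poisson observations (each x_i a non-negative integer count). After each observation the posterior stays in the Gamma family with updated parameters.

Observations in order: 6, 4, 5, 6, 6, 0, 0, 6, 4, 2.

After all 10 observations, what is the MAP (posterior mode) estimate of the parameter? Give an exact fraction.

225/56

obs 1: x=6 → posterior Gamma(13, 11/5)
obs 2: x=4 → posterior Gamma(17, 16/5)
obs 3: x=5 → posterior Gamma(22, 21/5)
obs 4: x=6 → posterior Gamma(28, 26/5)
obs 5: x=6 → posterior Gamma(34, 31/5)
obs 6: x=0 → posterior Gamma(34, 36/5)
obs 7: x=0 → posterior Gamma(34, 41/5)
obs 8: x=6 → posterior Gamma(40, 46/5)
obs 9: x=4 → posterior Gamma(44, 51/5)
obs 10: x=2 → posterior Gamma(46, 56/5)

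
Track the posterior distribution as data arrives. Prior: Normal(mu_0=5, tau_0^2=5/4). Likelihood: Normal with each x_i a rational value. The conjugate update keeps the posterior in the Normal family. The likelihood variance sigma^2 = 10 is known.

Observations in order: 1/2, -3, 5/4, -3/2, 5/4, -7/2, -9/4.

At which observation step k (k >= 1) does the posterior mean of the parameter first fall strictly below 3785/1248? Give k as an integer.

k = 5

obs 1: x=1/2 → posterior Normal(9/2, 10/9)
obs 2: x=-3 → posterior Normal(15/4, 1)
obs 3: x=5/4 → posterior Normal(155/44, 10/11)
obs 4: x=-3/2 → posterior Normal(149/48, 5/6)
obs 5: x=5/4 → posterior Normal(77/26, 10/13)
obs 6: x=-7/2 → posterior Normal(5/2, 5/7)
obs 7: x=-9/4 → posterior Normal(131/60, 2/3)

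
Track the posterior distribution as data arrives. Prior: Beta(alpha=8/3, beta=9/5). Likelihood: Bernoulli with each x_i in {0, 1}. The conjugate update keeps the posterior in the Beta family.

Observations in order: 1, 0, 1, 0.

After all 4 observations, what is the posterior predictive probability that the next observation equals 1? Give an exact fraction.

obs 1: x=1 → posterior Beta(11/3, 9/5)
obs 2: x=0 → posterior Beta(11/3, 14/5)
obs 3: x=1 → posterior Beta(14/3, 14/5)
obs 4: x=0 → posterior Beta(14/3, 19/5)

70/127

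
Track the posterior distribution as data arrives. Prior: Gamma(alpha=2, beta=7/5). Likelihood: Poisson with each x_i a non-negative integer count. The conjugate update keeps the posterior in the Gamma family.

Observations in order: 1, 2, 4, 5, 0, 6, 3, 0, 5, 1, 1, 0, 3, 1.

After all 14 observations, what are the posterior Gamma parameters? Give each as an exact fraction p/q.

obs 1: x=1 → posterior Gamma(3, 12/5)
obs 2: x=2 → posterior Gamma(5, 17/5)
obs 3: x=4 → posterior Gamma(9, 22/5)
obs 4: x=5 → posterior Gamma(14, 27/5)
obs 5: x=0 → posterior Gamma(14, 32/5)
obs 6: x=6 → posterior Gamma(20, 37/5)
obs 7: x=3 → posterior Gamma(23, 42/5)
obs 8: x=0 → posterior Gamma(23, 47/5)
obs 9: x=5 → posterior Gamma(28, 52/5)
obs 10: x=1 → posterior Gamma(29, 57/5)
obs 11: x=1 → posterior Gamma(30, 62/5)
obs 12: x=0 → posterior Gamma(30, 67/5)
obs 13: x=3 → posterior Gamma(33, 72/5)
obs 14: x=1 → posterior Gamma(34, 77/5)

alpha=34, beta=77/5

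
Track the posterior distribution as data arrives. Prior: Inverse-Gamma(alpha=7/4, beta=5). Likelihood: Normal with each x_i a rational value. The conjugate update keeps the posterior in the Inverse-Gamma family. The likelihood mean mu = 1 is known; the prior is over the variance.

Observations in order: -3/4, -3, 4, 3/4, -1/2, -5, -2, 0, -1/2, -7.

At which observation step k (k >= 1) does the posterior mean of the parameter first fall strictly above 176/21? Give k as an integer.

obs 1: x=-3/4 → posterior Inverse-Gamma(9/4, 209/32)
obs 2: x=-3 → posterior Inverse-Gamma(11/4, 465/32)
obs 3: x=4 → posterior Inverse-Gamma(13/4, 609/32)
obs 4: x=3/4 → posterior Inverse-Gamma(15/4, 305/16)
obs 5: x=-1/2 → posterior Inverse-Gamma(17/4, 323/16)
obs 6: x=-5 → posterior Inverse-Gamma(19/4, 611/16)
obs 7: x=-2 → posterior Inverse-Gamma(21/4, 683/16)
obs 8: x=0 → posterior Inverse-Gamma(23/4, 691/16)
obs 9: x=-1/2 → posterior Inverse-Gamma(25/4, 709/16)
obs 10: x=-7 → posterior Inverse-Gamma(27/4, 1221/16)

k = 3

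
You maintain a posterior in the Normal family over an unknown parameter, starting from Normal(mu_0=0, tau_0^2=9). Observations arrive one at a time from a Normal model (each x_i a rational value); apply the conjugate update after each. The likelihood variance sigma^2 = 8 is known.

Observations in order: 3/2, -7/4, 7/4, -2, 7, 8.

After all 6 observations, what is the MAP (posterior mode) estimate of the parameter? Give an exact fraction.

obs 1: x=3/2 → posterior Normal(27/34, 72/17)
obs 2: x=-7/4 → posterior Normal(-9/104, 36/13)
obs 3: x=7/4 → posterior Normal(27/70, 72/35)
obs 4: x=-2 → posterior Normal(-9/88, 18/11)
obs 5: x=7 → posterior Normal(117/106, 72/53)
obs 6: x=8 → posterior Normal(261/124, 36/31)

261/124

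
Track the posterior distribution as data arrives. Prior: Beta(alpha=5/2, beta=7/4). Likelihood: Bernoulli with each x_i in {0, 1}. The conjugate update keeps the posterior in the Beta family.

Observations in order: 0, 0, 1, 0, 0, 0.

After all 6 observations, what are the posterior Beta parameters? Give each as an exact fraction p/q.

obs 1: x=0 → posterior Beta(5/2, 11/4)
obs 2: x=0 → posterior Beta(5/2, 15/4)
obs 3: x=1 → posterior Beta(7/2, 15/4)
obs 4: x=0 → posterior Beta(7/2, 19/4)
obs 5: x=0 → posterior Beta(7/2, 23/4)
obs 6: x=0 → posterior Beta(7/2, 27/4)

alpha=7/2, beta=27/4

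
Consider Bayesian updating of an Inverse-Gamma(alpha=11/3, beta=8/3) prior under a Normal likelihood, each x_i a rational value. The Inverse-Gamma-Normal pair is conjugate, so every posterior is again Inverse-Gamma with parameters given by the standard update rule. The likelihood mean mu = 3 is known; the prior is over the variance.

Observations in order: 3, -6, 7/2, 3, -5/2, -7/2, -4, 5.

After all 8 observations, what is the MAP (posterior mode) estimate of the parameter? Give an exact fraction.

obs 1: x=3 → posterior Inverse-Gamma(25/6, 8/3)
obs 2: x=-6 → posterior Inverse-Gamma(14/3, 259/6)
obs 3: x=7/2 → posterior Inverse-Gamma(31/6, 1039/24)
obs 4: x=3 → posterior Inverse-Gamma(17/3, 1039/24)
obs 5: x=-5/2 → posterior Inverse-Gamma(37/6, 701/12)
obs 6: x=-7/2 → posterior Inverse-Gamma(20/3, 1909/24)
obs 7: x=-4 → posterior Inverse-Gamma(43/6, 2497/24)
obs 8: x=5 → posterior Inverse-Gamma(23/3, 2545/24)

2545/208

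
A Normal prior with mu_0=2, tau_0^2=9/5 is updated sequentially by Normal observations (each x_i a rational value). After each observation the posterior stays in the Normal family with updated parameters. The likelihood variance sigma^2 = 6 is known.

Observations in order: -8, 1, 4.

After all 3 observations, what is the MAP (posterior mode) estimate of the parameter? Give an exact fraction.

11/19

obs 1: x=-8 → posterior Normal(-4/13, 18/13)
obs 2: x=1 → posterior Normal(-1/16, 9/8)
obs 3: x=4 → posterior Normal(11/19, 18/19)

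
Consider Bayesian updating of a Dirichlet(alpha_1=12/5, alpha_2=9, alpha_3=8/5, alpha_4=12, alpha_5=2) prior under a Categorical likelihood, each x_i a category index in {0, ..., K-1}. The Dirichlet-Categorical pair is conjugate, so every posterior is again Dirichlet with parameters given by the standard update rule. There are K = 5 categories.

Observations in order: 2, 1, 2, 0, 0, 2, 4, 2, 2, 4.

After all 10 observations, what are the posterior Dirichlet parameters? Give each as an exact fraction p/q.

alpha_1=22/5, alpha_2=10, alpha_3=33/5, alpha_4=12, alpha_5=4

obs 1: x=2 → posterior Dirichlet(12/5, 9, 13/5, 12, 2)
obs 2: x=1 → posterior Dirichlet(12/5, 10, 13/5, 12, 2)
obs 3: x=2 → posterior Dirichlet(12/5, 10, 18/5, 12, 2)
obs 4: x=0 → posterior Dirichlet(17/5, 10, 18/5, 12, 2)
obs 5: x=0 → posterior Dirichlet(22/5, 10, 18/5, 12, 2)
obs 6: x=2 → posterior Dirichlet(22/5, 10, 23/5, 12, 2)
obs 7: x=4 → posterior Dirichlet(22/5, 10, 23/5, 12, 3)
obs 8: x=2 → posterior Dirichlet(22/5, 10, 28/5, 12, 3)
obs 9: x=2 → posterior Dirichlet(22/5, 10, 33/5, 12, 3)
obs 10: x=4 → posterior Dirichlet(22/5, 10, 33/5, 12, 4)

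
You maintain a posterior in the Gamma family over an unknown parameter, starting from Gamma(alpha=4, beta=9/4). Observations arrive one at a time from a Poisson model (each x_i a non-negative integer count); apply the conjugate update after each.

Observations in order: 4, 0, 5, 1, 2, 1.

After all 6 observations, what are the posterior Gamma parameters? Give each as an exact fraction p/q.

alpha=17, beta=33/4

obs 1: x=4 → posterior Gamma(8, 13/4)
obs 2: x=0 → posterior Gamma(8, 17/4)
obs 3: x=5 → posterior Gamma(13, 21/4)
obs 4: x=1 → posterior Gamma(14, 25/4)
obs 5: x=2 → posterior Gamma(16, 29/4)
obs 6: x=1 → posterior Gamma(17, 33/4)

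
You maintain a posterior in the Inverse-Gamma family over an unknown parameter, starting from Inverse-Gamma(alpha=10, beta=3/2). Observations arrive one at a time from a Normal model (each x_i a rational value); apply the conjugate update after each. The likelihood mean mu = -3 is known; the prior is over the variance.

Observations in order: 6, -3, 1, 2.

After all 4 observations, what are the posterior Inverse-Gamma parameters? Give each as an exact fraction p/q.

obs 1: x=6 → posterior Inverse-Gamma(21/2, 42)
obs 2: x=-3 → posterior Inverse-Gamma(11, 42)
obs 3: x=1 → posterior Inverse-Gamma(23/2, 50)
obs 4: x=2 → posterior Inverse-Gamma(12, 125/2)

alpha=12, beta=125/2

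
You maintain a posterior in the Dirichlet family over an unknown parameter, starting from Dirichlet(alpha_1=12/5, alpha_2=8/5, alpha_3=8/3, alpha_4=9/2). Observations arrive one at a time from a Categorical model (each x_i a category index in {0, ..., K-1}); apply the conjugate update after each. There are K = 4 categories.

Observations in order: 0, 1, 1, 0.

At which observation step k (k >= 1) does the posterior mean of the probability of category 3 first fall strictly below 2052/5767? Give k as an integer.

k = 2

obs 1: x=0 → posterior Dirichlet(17/5, 8/5, 8/3, 9/2)
obs 2: x=1 → posterior Dirichlet(17/5, 13/5, 8/3, 9/2)
obs 3: x=1 → posterior Dirichlet(17/5, 18/5, 8/3, 9/2)
obs 4: x=0 → posterior Dirichlet(22/5, 18/5, 8/3, 9/2)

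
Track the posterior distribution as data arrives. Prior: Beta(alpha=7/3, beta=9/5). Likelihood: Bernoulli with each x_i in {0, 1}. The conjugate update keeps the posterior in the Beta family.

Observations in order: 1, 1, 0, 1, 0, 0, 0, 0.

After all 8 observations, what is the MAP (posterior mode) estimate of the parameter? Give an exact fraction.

65/152

obs 1: x=1 → posterior Beta(10/3, 9/5)
obs 2: x=1 → posterior Beta(13/3, 9/5)
obs 3: x=0 → posterior Beta(13/3, 14/5)
obs 4: x=1 → posterior Beta(16/3, 14/5)
obs 5: x=0 → posterior Beta(16/3, 19/5)
obs 6: x=0 → posterior Beta(16/3, 24/5)
obs 7: x=0 → posterior Beta(16/3, 29/5)
obs 8: x=0 → posterior Beta(16/3, 34/5)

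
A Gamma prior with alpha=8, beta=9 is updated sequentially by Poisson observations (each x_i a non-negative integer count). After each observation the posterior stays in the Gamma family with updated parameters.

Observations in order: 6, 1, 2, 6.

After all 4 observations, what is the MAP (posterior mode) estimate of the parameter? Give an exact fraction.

obs 1: x=6 → posterior Gamma(14, 10)
obs 2: x=1 → posterior Gamma(15, 11)
obs 3: x=2 → posterior Gamma(17, 12)
obs 4: x=6 → posterior Gamma(23, 13)

22/13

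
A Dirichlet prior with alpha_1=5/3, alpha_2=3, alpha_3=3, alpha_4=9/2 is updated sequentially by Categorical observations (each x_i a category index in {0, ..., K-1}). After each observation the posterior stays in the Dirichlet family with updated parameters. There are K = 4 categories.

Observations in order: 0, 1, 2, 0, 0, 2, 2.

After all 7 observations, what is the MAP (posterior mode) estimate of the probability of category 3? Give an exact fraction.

3/13

obs 1: x=0 → posterior Dirichlet(8/3, 3, 3, 9/2)
obs 2: x=1 → posterior Dirichlet(8/3, 4, 3, 9/2)
obs 3: x=2 → posterior Dirichlet(8/3, 4, 4, 9/2)
obs 4: x=0 → posterior Dirichlet(11/3, 4, 4, 9/2)
obs 5: x=0 → posterior Dirichlet(14/3, 4, 4, 9/2)
obs 6: x=2 → posterior Dirichlet(14/3, 4, 5, 9/2)
obs 7: x=2 → posterior Dirichlet(14/3, 4, 6, 9/2)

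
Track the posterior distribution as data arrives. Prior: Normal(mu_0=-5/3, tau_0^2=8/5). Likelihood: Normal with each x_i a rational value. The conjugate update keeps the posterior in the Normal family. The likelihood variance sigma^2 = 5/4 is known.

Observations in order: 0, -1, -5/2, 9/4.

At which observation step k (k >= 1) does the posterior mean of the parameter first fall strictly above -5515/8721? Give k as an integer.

k = 4

obs 1: x=0 → posterior Normal(-125/171, 40/57)
obs 2: x=-1 → posterior Normal(-221/267, 40/89)
obs 3: x=-5/2 → posterior Normal(-461/363, 40/121)
obs 4: x=9/4 → posterior Normal(-245/459, 40/153)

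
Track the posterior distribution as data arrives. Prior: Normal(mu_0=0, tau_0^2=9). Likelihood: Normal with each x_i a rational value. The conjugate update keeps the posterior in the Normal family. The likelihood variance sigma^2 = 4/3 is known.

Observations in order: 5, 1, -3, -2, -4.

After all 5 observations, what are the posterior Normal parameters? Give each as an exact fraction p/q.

mu_0=-81/139, tau_0^2=36/139

obs 1: x=5 → posterior Normal(135/31, 36/31)
obs 2: x=1 → posterior Normal(81/29, 18/29)
obs 3: x=-3 → posterior Normal(81/85, 36/85)
obs 4: x=-2 → posterior Normal(27/112, 9/28)
obs 5: x=-4 → posterior Normal(-81/139, 36/139)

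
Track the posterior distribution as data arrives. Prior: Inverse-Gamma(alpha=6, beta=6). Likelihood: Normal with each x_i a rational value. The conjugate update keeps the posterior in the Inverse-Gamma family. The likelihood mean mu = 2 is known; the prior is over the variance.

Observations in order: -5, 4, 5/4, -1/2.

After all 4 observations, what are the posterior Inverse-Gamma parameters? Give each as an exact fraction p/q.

obs 1: x=-5 → posterior Inverse-Gamma(13/2, 61/2)
obs 2: x=4 → posterior Inverse-Gamma(7, 65/2)
obs 3: x=5/4 → posterior Inverse-Gamma(15/2, 1049/32)
obs 4: x=-1/2 → posterior Inverse-Gamma(8, 1149/32)

alpha=8, beta=1149/32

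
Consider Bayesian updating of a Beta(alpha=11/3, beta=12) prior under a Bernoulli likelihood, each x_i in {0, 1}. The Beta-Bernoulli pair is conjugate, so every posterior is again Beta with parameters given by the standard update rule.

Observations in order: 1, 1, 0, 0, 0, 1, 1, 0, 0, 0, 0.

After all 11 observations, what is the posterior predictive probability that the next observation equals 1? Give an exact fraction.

obs 1: x=1 → posterior Beta(14/3, 12)
obs 2: x=1 → posterior Beta(17/3, 12)
obs 3: x=0 → posterior Beta(17/3, 13)
obs 4: x=0 → posterior Beta(17/3, 14)
obs 5: x=0 → posterior Beta(17/3, 15)
obs 6: x=1 → posterior Beta(20/3, 15)
obs 7: x=1 → posterior Beta(23/3, 15)
obs 8: x=0 → posterior Beta(23/3, 16)
obs 9: x=0 → posterior Beta(23/3, 17)
obs 10: x=0 → posterior Beta(23/3, 18)
obs 11: x=0 → posterior Beta(23/3, 19)

23/80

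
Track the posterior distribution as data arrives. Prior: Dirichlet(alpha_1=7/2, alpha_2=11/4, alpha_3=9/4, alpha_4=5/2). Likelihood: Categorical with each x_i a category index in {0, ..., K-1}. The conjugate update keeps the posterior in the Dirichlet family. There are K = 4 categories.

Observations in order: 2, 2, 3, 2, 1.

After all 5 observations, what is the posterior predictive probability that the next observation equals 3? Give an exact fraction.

obs 1: x=2 → posterior Dirichlet(7/2, 11/4, 13/4, 5/2)
obs 2: x=2 → posterior Dirichlet(7/2, 11/4, 17/4, 5/2)
obs 3: x=3 → posterior Dirichlet(7/2, 11/4, 17/4, 7/2)
obs 4: x=2 → posterior Dirichlet(7/2, 11/4, 21/4, 7/2)
obs 5: x=1 → posterior Dirichlet(7/2, 15/4, 21/4, 7/2)

7/32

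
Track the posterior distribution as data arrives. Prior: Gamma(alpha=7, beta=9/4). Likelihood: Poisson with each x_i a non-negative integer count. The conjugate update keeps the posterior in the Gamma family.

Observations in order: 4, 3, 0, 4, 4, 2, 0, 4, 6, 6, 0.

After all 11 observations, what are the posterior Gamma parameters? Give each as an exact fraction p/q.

obs 1: x=4 → posterior Gamma(11, 13/4)
obs 2: x=3 → posterior Gamma(14, 17/4)
obs 3: x=0 → posterior Gamma(14, 21/4)
obs 4: x=4 → posterior Gamma(18, 25/4)
obs 5: x=4 → posterior Gamma(22, 29/4)
obs 6: x=2 → posterior Gamma(24, 33/4)
obs 7: x=0 → posterior Gamma(24, 37/4)
obs 8: x=4 → posterior Gamma(28, 41/4)
obs 9: x=6 → posterior Gamma(34, 45/4)
obs 10: x=6 → posterior Gamma(40, 49/4)
obs 11: x=0 → posterior Gamma(40, 53/4)

alpha=40, beta=53/4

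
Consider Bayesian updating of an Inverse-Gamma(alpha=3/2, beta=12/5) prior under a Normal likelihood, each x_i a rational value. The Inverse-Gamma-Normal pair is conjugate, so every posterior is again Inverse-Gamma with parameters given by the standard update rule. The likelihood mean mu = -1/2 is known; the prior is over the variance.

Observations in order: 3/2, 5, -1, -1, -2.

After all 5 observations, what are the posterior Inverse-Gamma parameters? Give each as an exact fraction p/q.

alpha=4, beta=209/10

obs 1: x=3/2 → posterior Inverse-Gamma(2, 22/5)
obs 2: x=5 → posterior Inverse-Gamma(5/2, 781/40)
obs 3: x=-1 → posterior Inverse-Gamma(3, 393/20)
obs 4: x=-1 → posterior Inverse-Gamma(7/2, 791/40)
obs 5: x=-2 → posterior Inverse-Gamma(4, 209/10)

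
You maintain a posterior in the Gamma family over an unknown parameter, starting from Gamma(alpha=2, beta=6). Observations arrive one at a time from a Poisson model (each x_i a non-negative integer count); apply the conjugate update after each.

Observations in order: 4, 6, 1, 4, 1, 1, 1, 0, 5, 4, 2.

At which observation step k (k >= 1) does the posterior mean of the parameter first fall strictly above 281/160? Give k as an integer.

obs 1: x=4 → posterior Gamma(6, 7)
obs 2: x=6 → posterior Gamma(12, 8)
obs 3: x=1 → posterior Gamma(13, 9)
obs 4: x=4 → posterior Gamma(17, 10)
obs 5: x=1 → posterior Gamma(18, 11)
obs 6: x=1 → posterior Gamma(19, 12)
obs 7: x=1 → posterior Gamma(20, 13)
obs 8: x=0 → posterior Gamma(20, 14)
obs 9: x=5 → posterior Gamma(25, 15)
obs 10: x=4 → posterior Gamma(29, 16)
obs 11: x=2 → posterior Gamma(31, 17)

k = 10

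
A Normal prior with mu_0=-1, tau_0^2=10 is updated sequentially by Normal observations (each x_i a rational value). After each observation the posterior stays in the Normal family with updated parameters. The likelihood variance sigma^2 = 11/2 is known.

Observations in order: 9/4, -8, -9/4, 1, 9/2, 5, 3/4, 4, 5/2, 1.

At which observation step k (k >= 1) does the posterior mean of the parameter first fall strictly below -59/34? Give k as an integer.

obs 1: x=9/4 → posterior Normal(34/31, 110/31)
obs 2: x=-8 → posterior Normal(-42/17, 110/51)
obs 3: x=-9/4 → posterior Normal(-171/71, 110/71)
obs 4: x=1 → posterior Normal(-151/91, 110/91)
obs 5: x=9/2 → posterior Normal(-61/111, 110/111)
obs 6: x=5 → posterior Normal(39/131, 110/131)
obs 7: x=3/4 → posterior Normal(54/151, 110/151)
obs 8: x=4 → posterior Normal(134/171, 110/171)
obs 9: x=5/2 → posterior Normal(184/191, 110/191)
obs 10: x=1 → posterior Normal(204/211, 110/211)

k = 2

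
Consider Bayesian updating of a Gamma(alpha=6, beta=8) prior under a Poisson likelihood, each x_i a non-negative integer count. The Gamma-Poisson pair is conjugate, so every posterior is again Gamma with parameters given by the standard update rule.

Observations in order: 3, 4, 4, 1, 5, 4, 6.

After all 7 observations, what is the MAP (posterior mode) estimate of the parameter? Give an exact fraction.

32/15

obs 1: x=3 → posterior Gamma(9, 9)
obs 2: x=4 → posterior Gamma(13, 10)
obs 3: x=4 → posterior Gamma(17, 11)
obs 4: x=1 → posterior Gamma(18, 12)
obs 5: x=5 → posterior Gamma(23, 13)
obs 6: x=4 → posterior Gamma(27, 14)
obs 7: x=6 → posterior Gamma(33, 15)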